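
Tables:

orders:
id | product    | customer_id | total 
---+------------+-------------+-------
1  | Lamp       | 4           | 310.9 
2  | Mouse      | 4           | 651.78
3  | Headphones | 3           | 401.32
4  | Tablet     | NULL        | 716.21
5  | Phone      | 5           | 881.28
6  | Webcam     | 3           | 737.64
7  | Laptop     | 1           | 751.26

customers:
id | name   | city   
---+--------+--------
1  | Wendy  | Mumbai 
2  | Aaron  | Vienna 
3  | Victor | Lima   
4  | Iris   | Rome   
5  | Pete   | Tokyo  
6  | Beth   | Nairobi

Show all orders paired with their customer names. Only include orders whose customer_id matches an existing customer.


INNER JOIN keeps only orders rows whose customer_id matches an id in customers. Walk through each order:
  - order 1 (Lamp): customer_id=4 -> matches Iris
  - order 2 (Mouse): customer_id=4 -> matches Iris
  - order 3 (Headphones): customer_id=3 -> matches Victor
  - order 4 (Tablet): customer_id=NULL, no match -> dropped
  - order 5 (Phone): customer_id=5 -> matches Pete
  - order 6 (Webcam): customer_id=3 -> matches Victor
  - order 7 (Laptop): customer_id=1 -> matches Wendy
So 1 of 7 rows is dropped.

SQL:
SELECT a.product, b.name AS customer
FROM orders a
INNER JOIN customers b ON a.customer_id = b.id

Result:
product    | customer
-----------+---------
Lamp       | Iris    
Mouse      | Iris    
Headphones | Victor  
Phone      | Pete    
Webcam     | Victor  
Laptop     | Wendy   


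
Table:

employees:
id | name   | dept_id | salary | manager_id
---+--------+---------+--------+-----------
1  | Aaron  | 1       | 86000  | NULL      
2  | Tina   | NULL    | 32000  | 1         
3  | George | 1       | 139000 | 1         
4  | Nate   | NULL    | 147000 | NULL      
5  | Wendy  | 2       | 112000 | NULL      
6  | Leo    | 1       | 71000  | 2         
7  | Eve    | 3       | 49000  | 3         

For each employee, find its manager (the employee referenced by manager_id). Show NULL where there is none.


This is a self-join: employees is joined to a second copy of itself, matching each row's manager_id to another row's id. Use LEFT JOIN so rows with manager_id=NULL are kept.
  - employee 1 (Aaron): manager_id=NULL -> NULL
  - employee 2 (Tina): manager_id=1 -> Aaron
  - employee 3 (George): manager_id=1 -> Aaron
  - employee 4 (Nate): manager_id=NULL -> NULL
  - employee 5 (Wendy): manager_id=NULL -> NULL
  - employee 6 (Leo): manager_id=2 -> Tina
  - employee 7 (Eve): manager_id=3 -> George

SQL:
SELECT a.name AS item, b.name AS manager
FROM employees a
LEFT JOIN employees b ON a.manager_id = b.id

Result:
item   | manager
-------+--------
Aaron  | NULL   
Tina   | Aaron  
George | Aaron  
Nate   | NULL   
Wendy  | NULL   
Leo    | Tina   
Eve    | George 


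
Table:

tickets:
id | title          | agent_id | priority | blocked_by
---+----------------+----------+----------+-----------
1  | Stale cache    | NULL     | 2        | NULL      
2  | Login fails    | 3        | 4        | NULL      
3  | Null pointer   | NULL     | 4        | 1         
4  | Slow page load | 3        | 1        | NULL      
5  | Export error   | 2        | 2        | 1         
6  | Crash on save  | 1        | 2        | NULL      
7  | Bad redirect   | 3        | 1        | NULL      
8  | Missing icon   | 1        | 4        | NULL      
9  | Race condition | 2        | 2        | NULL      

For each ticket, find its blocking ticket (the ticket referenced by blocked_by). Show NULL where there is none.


This is a self-join: tickets is joined to a second copy of itself, matching each row's blocked_by to another row's id. Use LEFT JOIN so rows with blocked_by=NULL are kept.
  - ticket 1 (Stale cache): blocked_by=NULL -> NULL
  - ticket 2 (Login fails): blocked_by=NULL -> NULL
  - ticket 3 (Null pointer): blocked_by=1 -> Stale cache
  - ticket 4 (Slow page load): blocked_by=NULL -> NULL
  - ticket 5 (Export error): blocked_by=1 -> Stale cache
  - ticket 6 (Crash on save): blocked_by=NULL -> NULL
  - ticket 7 (Bad redirect): blocked_by=NULL -> NULL
  - ticket 8 (Missing icon): blocked_by=NULL -> NULL
  - ticket 9 (Race condition): blocked_by=NULL -> NULL

SQL:
SELECT a.title AS item, b.title AS blocked_by
FROM tickets a
LEFT JOIN tickets b ON a.blocked_by = b.id

Result:
item           | blocked_by 
---------------+------------
Stale cache    | NULL       
Login fails    | NULL       
Null pointer   | Stale cache
Slow page load | NULL       
Export error   | Stale cache
Crash on save  | NULL       
Bad redirect   | NULL       
Missing icon   | NULL       
Race condition | NULL       


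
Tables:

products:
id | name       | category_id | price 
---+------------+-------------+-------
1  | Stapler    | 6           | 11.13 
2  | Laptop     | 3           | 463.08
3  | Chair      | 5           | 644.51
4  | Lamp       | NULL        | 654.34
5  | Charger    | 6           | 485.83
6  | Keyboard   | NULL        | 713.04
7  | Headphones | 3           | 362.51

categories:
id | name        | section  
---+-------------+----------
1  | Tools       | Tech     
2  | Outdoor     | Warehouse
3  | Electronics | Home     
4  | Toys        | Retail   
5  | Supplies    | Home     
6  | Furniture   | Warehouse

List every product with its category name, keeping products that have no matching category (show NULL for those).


LEFT JOIN keeps every row from products (the left table); where category_id has no match in categories, the category columns become NULL. Walk through each product:
  - product 1 (Stapler): category_id=6 -> matches Furniture
  - product 2 (Laptop): category_id=3 -> matches Electronics
  - product 3 (Chair): category_id=5 -> matches Supplies
  - product 4 (Lamp): category_id=NULL, no match -> kept with NULL
  - product 5 (Charger): category_id=6 -> matches Furniture
  - product 6 (Keyboard): category_id=NULL, no match -> kept with NULL
  - product 7 (Headphones): category_id=3 -> matches Electronics
All 7 rows appear; 2 have NULL category.

SQL:
SELECT a.name, b.name AS category
FROM products a
LEFT JOIN categories b ON a.category_id = b.id

Result:
name       | category   
-----------+------------
Stapler    | Furniture  
Laptop     | Electronics
Chair      | Supplies   
Lamp       | NULL       
Charger    | Furniture  
Keyboard   | NULL       
Headphones | Electronics


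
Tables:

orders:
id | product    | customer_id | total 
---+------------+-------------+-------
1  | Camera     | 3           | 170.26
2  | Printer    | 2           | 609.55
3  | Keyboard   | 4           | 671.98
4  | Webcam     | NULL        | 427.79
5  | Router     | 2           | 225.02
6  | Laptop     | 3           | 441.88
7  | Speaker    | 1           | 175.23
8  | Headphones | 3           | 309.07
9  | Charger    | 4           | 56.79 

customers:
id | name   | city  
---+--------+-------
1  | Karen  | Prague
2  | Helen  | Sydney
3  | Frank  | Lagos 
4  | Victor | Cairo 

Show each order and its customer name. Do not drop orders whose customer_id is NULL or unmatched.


LEFT JOIN keeps every row from orders (the left table); where customer_id has no match in customers, the customer columns become NULL. Walk through each order:
  - order 1 (Camera): customer_id=3 -> matches Frank
  - order 2 (Printer): customer_id=2 -> matches Helen
  - order 3 (Keyboard): customer_id=4 -> matches Victor
  - order 4 (Webcam): customer_id=NULL, no match -> kept with NULL
  - order 5 (Router): customer_id=2 -> matches Helen
  - order 6 (Laptop): customer_id=3 -> matches Frank
  - order 7 (Speaker): customer_id=1 -> matches Karen
  - order 8 (Headphones): customer_id=3 -> matches Frank
  - order 9 (Charger): customer_id=4 -> matches Victor
All 9 rows appear; 1 has NULL customer.

SQL:
SELECT a.product, b.name AS customer
FROM orders a
LEFT JOIN customers b ON a.customer_id = b.id

Result:
product    | customer
-----------+---------
Camera     | Frank   
Printer    | Helen   
Keyboard   | Victor  
Webcam     | NULL    
Router     | Helen   
Laptop     | Frank   
Speaker    | Karen   
Headphones | Frank   
Charger    | Victor  


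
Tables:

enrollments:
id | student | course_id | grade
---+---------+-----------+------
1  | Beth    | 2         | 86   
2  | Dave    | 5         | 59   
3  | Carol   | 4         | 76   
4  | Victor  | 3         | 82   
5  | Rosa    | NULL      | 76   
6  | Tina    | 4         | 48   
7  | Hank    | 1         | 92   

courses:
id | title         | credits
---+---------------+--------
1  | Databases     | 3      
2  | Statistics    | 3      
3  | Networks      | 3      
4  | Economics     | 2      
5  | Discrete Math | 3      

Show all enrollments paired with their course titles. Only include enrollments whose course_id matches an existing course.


INNER JOIN keeps only enrollments rows whose course_id matches an id in courses. Walk through each enrollment:
  - enrollment 1 (Beth): course_id=2 -> matches Statistics
  - enrollment 2 (Dave): course_id=5 -> matches Discrete Math
  - enrollment 3 (Carol): course_id=4 -> matches Economics
  - enrollment 4 (Victor): course_id=3 -> matches Networks
  - enrollment 5 (Rosa): course_id=NULL, no match -> dropped
  - enrollment 6 (Tina): course_id=4 -> matches Economics
  - enrollment 7 (Hank): course_id=1 -> matches Databases
So 1 of 7 rows is dropped.

SQL:
SELECT a.student, b.title AS course
FROM enrollments a
INNER JOIN courses b ON a.course_id = b.id

Result:
student | course       
--------+--------------
Beth    | Statistics   
Dave    | Discrete Math
Carol   | Economics    
Victor  | Networks     
Tina    | Economics    
Hank    | Databases    


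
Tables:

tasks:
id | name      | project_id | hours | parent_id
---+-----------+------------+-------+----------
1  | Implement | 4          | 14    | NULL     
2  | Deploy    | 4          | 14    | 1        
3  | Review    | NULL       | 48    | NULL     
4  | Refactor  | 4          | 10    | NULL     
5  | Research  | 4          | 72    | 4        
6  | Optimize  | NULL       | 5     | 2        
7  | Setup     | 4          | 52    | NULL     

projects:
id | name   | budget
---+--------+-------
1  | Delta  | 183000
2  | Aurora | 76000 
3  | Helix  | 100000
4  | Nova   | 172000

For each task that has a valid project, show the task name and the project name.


INNER JOIN keeps only tasks rows whose project_id matches an id in projects. Walk through each task:
  - task 1 (Implement): project_id=4 -> matches Nova
  - task 2 (Deploy): project_id=4 -> matches Nova
  - task 3 (Review): project_id=NULL, no match -> dropped
  - task 4 (Refactor): project_id=4 -> matches Nova
  - task 5 (Research): project_id=4 -> matches Nova
  - task 6 (Optimize): project_id=NULL, no match -> dropped
  - task 7 (Setup): project_id=4 -> matches Nova
So 2 of 7 rows are dropped.

SQL:
SELECT a.name, b.name AS project
FROM tasks a
INNER JOIN projects b ON a.project_id = b.id

Result:
name      | project
----------+--------
Implement | Nova   
Deploy    | Nova   
Refactor  | Nova   
Research  | Nova   
Setup     | Nova   


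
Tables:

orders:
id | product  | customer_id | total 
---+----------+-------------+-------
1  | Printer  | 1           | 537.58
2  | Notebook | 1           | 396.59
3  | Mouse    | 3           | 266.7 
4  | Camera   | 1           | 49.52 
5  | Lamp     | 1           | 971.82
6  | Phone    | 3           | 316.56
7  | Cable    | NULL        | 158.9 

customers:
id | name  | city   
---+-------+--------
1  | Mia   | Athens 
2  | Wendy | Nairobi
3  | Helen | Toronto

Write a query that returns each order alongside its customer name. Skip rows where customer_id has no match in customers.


INNER JOIN keeps only orders rows whose customer_id matches an id in customers. Walk through each order:
  - order 1 (Printer): customer_id=1 -> matches Mia
  - order 2 (Notebook): customer_id=1 -> matches Mia
  - order 3 (Mouse): customer_id=3 -> matches Helen
  - order 4 (Camera): customer_id=1 -> matches Mia
  - order 5 (Lamp): customer_id=1 -> matches Mia
  - order 6 (Phone): customer_id=3 -> matches Helen
  - order 7 (Cable): customer_id=NULL, no match -> dropped
So 1 of 7 rows is dropped.

SQL:
SELECT a.product, b.name AS customer
FROM orders a
INNER JOIN customers b ON a.customer_id = b.id

Result:
product  | customer
---------+---------
Printer  | Mia     
Notebook | Mia     
Mouse    | Helen   
Camera   | Mia     
Lamp     | Mia     
Phone    | Helen   


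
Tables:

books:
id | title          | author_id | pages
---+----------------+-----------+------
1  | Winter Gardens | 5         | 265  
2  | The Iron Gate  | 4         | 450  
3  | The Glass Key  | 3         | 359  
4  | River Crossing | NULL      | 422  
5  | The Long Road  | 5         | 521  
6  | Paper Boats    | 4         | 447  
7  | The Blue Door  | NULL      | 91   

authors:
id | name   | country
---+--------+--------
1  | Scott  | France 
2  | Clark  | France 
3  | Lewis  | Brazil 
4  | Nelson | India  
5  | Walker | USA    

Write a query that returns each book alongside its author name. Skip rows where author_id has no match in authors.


INNER JOIN keeps only books rows whose author_id matches an id in authors. Walk through each book:
  - book 1 (Winter Gardens): author_id=5 -> matches Walker
  - book 2 (The Iron Gate): author_id=4 -> matches Nelson
  - book 3 (The Glass Key): author_id=3 -> matches Lewis
  - book 4 (River Crossing): author_id=NULL, no match -> dropped
  - book 5 (The Long Road): author_id=5 -> matches Walker
  - book 6 (Paper Boats): author_id=4 -> matches Nelson
  - book 7 (The Blue Door): author_id=NULL, no match -> dropped
So 2 of 7 rows are dropped.

SQL:
SELECT a.title, b.name AS author
FROM books a
INNER JOIN authors b ON a.author_id = b.id

Result:
title          | author
---------------+-------
Winter Gardens | Walker
The Iron Gate  | Nelson
The Glass Key  | Lewis 
The Long Road  | Walker
Paper Boats    | Nelson


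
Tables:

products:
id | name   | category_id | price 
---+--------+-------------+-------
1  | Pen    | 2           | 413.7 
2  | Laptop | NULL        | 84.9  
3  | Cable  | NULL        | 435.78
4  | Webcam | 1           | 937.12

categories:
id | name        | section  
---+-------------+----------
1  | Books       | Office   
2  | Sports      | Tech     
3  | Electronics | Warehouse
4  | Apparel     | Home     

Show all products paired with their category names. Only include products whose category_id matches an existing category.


INNER JOIN keeps only products rows whose category_id matches an id in categories. Walk through each product:
  - product 1 (Pen): category_id=2 -> matches Sports
  - product 2 (Laptop): category_id=NULL, no match -> dropped
  - product 3 (Cable): category_id=NULL, no match -> dropped
  - product 4 (Webcam): category_id=1 -> matches Books
So 2 of 4 rows are dropped.

SQL:
SELECT a.name, b.name AS category
FROM products a
INNER JOIN categories b ON a.category_id = b.id

Result:
name   | category
-------+---------
Pen    | Sports  
Webcam | Books   


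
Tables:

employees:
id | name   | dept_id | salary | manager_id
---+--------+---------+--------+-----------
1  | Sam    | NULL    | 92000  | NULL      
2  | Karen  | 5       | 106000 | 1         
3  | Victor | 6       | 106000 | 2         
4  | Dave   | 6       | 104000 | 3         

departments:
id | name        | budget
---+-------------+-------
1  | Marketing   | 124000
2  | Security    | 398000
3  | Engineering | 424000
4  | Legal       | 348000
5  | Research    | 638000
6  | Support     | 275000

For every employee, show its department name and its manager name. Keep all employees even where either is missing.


Two LEFT JOINs from the same base table employees: one to departments via dept_id, one to employees itself via manager_id. Both are LEFT so every employee is preserved.
Match against departments:
  - employee 1 (Sam): dept_id=NULL, no match -> kept with NULL
  - employee 2 (Karen): dept_id=5 -> matches Research
  - employee 3 (Victor): dept_id=6 -> matches Support
  - employee 4 (Dave): dept_id=6 -> matches Support
Match against employees (self):
  - employee 1 (Sam): manager_id=NULL -> NULL
  - employee 2 (Karen): manager_id=1 -> Sam
  - employee 3 (Victor): manager_id=2 -> Karen
  - employee 4 (Dave): manager_id=3 -> Victor

SQL:
SELECT a.name, b.name AS department, c.name AS manager
FROM employees a
LEFT JOIN departments b ON a.dept_id = b.id
LEFT JOIN employees c ON a.manager_id = c.id

Result:
name   | department | manager
-------+------------+--------
Sam    | NULL       | NULL   
Karen  | Research   | Sam    
Victor | Support    | Karen  
Dave   | Support    | Victor 


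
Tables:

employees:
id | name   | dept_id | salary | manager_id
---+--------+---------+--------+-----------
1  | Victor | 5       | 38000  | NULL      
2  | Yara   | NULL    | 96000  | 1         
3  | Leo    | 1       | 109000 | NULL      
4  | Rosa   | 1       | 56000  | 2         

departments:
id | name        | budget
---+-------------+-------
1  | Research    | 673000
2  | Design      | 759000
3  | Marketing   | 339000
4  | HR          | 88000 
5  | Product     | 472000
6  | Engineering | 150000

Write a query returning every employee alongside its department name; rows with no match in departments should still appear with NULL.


LEFT JOIN keeps every row from employees (the left table); where dept_id has no match in departments, the department columns become NULL. Walk through each employee:
  - employee 1 (Victor): dept_id=5 -> matches Product
  - employee 2 (Yara): dept_id=NULL, no match -> kept with NULL
  - employee 3 (Leo): dept_id=1 -> matches Research
  - employee 4 (Rosa): dept_id=1 -> matches Research
All 4 rows appear; 1 has NULL department.

SQL:
SELECT a.name, b.name AS department
FROM employees a
LEFT JOIN departments b ON a.dept_id = b.id

Result:
name   | department
-------+-----------
Victor | Product   
Yara   | NULL      
Leo    | Research  
Rosa   | Research  


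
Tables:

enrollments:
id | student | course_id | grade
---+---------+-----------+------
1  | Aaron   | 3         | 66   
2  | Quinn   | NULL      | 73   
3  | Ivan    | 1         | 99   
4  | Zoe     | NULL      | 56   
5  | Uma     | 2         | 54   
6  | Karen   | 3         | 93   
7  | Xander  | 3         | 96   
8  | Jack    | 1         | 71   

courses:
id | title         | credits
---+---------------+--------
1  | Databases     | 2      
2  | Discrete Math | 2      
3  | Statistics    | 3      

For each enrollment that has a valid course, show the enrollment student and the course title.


INNER JOIN keeps only enrollments rows whose course_id matches an id in courses. Walk through each enrollment:
  - enrollment 1 (Aaron): course_id=3 -> matches Statistics
  - enrollment 2 (Quinn): course_id=NULL, no match -> dropped
  - enrollment 3 (Ivan): course_id=1 -> matches Databases
  - enrollment 4 (Zoe): course_id=NULL, no match -> dropped
  - enrollment 5 (Uma): course_id=2 -> matches Discrete Math
  - enrollment 6 (Karen): course_id=3 -> matches Statistics
  - enrollment 7 (Xander): course_id=3 -> matches Statistics
  - enrollment 8 (Jack): course_id=1 -> matches Databases
So 2 of 8 rows are dropped.

SQL:
SELECT a.student, b.title AS course
FROM enrollments a
INNER JOIN courses b ON a.course_id = b.id

Result:
student | course       
--------+--------------
Aaron   | Statistics   
Ivan    | Databases    
Uma     | Discrete Math
Karen   | Statistics   
Xander  | Statistics   
Jack    | Databases    


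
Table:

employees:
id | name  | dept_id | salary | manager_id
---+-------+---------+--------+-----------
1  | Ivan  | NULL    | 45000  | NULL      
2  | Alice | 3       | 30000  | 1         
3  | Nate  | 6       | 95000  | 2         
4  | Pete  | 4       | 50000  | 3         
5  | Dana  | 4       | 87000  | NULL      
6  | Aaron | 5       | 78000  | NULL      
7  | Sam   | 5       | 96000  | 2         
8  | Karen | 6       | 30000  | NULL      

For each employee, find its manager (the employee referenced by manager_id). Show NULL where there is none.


This is a self-join: employees is joined to a second copy of itself, matching each row's manager_id to another row's id. Use LEFT JOIN so rows with manager_id=NULL are kept.
  - employee 1 (Ivan): manager_id=NULL -> NULL
  - employee 2 (Alice): manager_id=1 -> Ivan
  - employee 3 (Nate): manager_id=2 -> Alice
  - employee 4 (Pete): manager_id=3 -> Nate
  - employee 5 (Dana): manager_id=NULL -> NULL
  - employee 6 (Aaron): manager_id=NULL -> NULL
  - employee 7 (Sam): manager_id=2 -> Alice
  - employee 8 (Karen): manager_id=NULL -> NULL

SQL:
SELECT a.name AS item, b.name AS manager
FROM employees a
LEFT JOIN employees b ON a.manager_id = b.id

Result:
item  | manager
------+--------
Ivan  | NULL   
Alice | Ivan   
Nate  | Alice  
Pete  | Nate   
Dana  | NULL   
Aaron | NULL   
Sam   | Alice  
Karen | NULL   


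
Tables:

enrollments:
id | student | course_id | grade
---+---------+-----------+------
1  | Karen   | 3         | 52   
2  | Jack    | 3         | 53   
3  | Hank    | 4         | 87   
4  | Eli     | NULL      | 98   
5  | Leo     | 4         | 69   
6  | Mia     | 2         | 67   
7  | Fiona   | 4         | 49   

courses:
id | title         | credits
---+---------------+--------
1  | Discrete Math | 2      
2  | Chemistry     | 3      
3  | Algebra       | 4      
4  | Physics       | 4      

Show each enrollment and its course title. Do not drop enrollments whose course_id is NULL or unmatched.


LEFT JOIN keeps every row from enrollments (the left table); where course_id has no match in courses, the course columns become NULL. Walk through each enrollment:
  - enrollment 1 (Karen): course_id=3 -> matches Algebra
  - enrollment 2 (Jack): course_id=3 -> matches Algebra
  - enrollment 3 (Hank): course_id=4 -> matches Physics
  - enrollment 4 (Eli): course_id=NULL, no match -> kept with NULL
  - enrollment 5 (Leo): course_id=4 -> matches Physics
  - enrollment 6 (Mia): course_id=2 -> matches Chemistry
  - enrollment 7 (Fiona): course_id=4 -> matches Physics
All 7 rows appear; 1 has NULL course.

SQL:
SELECT a.student, b.title AS course
FROM enrollments a
LEFT JOIN courses b ON a.course_id = b.id

Result:
student | course   
--------+----------
Karen   | Algebra  
Jack    | Algebra  
Hank    | Physics  
Eli     | NULL     
Leo     | Physics  
Mia     | Chemistry
Fiona   | Physics  


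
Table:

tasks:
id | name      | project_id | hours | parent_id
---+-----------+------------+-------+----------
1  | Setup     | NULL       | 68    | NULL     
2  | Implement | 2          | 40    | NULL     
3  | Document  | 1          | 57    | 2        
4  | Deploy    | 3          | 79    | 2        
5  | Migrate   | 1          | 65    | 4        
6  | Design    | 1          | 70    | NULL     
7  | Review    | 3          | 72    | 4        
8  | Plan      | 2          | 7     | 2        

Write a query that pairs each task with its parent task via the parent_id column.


This is a self-join: tasks is joined to a second copy of itself, matching each row's parent_id to another row's id. Use LEFT JOIN so rows with parent_id=NULL are kept.
  - task 1 (Setup): parent_id=NULL -> NULL
  - task 2 (Implement): parent_id=NULL -> NULL
  - task 3 (Document): parent_id=2 -> Implement
  - task 4 (Deploy): parent_id=2 -> Implement
  - task 5 (Migrate): parent_id=4 -> Deploy
  - task 6 (Design): parent_id=NULL -> NULL
  - task 7 (Review): parent_id=4 -> Deploy
  - task 8 (Plan): parent_id=2 -> Implement

SQL:
SELECT a.name AS item, b.name AS parent
FROM tasks a
LEFT JOIN tasks b ON a.parent_id = b.id

Result:
item      | parent   
----------+----------
Setup     | NULL     
Implement | NULL     
Document  | Implement
Deploy    | Implement
Migrate   | Deploy   
Design    | NULL     
Review    | Deploy   
Plan      | Implement


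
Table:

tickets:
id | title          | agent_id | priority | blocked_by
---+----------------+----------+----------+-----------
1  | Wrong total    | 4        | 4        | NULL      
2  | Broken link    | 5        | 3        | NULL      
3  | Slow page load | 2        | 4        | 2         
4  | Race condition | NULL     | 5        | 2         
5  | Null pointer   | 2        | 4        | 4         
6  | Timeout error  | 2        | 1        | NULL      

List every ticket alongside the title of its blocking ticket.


This is a self-join: tickets is joined to a second copy of itself, matching each row's blocked_by to another row's id. Use LEFT JOIN so rows with blocked_by=NULL are kept.
  - ticket 1 (Wrong total): blocked_by=NULL -> NULL
  - ticket 2 (Broken link): blocked_by=NULL -> NULL
  - ticket 3 (Slow page load): blocked_by=2 -> Broken link
  - ticket 4 (Race condition): blocked_by=2 -> Broken link
  - ticket 5 (Null pointer): blocked_by=4 -> Race condition
  - ticket 6 (Timeout error): blocked_by=NULL -> NULL

SQL:
SELECT a.title AS item, b.title AS blocked_by
FROM tickets a
LEFT JOIN tickets b ON a.blocked_by = b.id

Result:
item           | blocked_by    
---------------+---------------
Wrong total    | NULL          
Broken link    | NULL          
Slow page load | Broken link   
Race condition | Broken link   
Null pointer   | Race condition
Timeout error  | NULL          


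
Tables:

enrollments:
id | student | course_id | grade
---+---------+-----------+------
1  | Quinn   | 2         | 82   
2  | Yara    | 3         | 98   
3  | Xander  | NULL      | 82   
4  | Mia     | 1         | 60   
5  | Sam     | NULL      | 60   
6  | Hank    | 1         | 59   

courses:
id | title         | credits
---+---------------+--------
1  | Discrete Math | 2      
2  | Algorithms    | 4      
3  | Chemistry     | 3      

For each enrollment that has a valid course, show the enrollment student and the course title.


INNER JOIN keeps only enrollments rows whose course_id matches an id in courses. Walk through each enrollment:
  - enrollment 1 (Quinn): course_id=2 -> matches Algorithms
  - enrollment 2 (Yara): course_id=3 -> matches Chemistry
  - enrollment 3 (Xander): course_id=NULL, no match -> dropped
  - enrollment 4 (Mia): course_id=1 -> matches Discrete Math
  - enrollment 5 (Sam): course_id=NULL, no match -> dropped
  - enrollment 6 (Hank): course_id=1 -> matches Discrete Math
So 2 of 6 rows are dropped.

SQL:
SELECT a.student, b.title AS course
FROM enrollments a
INNER JOIN courses b ON a.course_id = b.id

Result:
student | course       
--------+--------------
Quinn   | Algorithms   
Yara    | Chemistry    
Mia     | Discrete Math
Hank    | Discrete Math


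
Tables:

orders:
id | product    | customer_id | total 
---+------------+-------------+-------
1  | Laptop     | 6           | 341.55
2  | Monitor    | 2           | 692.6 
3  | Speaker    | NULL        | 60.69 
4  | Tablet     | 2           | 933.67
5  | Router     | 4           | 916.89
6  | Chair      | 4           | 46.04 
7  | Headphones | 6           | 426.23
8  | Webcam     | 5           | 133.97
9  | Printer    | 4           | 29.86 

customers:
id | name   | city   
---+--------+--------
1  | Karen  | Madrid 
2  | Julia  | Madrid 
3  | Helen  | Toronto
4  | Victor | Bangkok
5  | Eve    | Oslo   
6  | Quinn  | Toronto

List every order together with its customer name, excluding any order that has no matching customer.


INNER JOIN keeps only orders rows whose customer_id matches an id in customers. Walk through each order:
  - order 1 (Laptop): customer_id=6 -> matches Quinn
  - order 2 (Monitor): customer_id=2 -> matches Julia
  - order 3 (Speaker): customer_id=NULL, no match -> dropped
  - order 4 (Tablet): customer_id=2 -> matches Julia
  - order 5 (Router): customer_id=4 -> matches Victor
  - order 6 (Chair): customer_id=4 -> matches Victor
  - order 7 (Headphones): customer_id=6 -> matches Quinn
  - order 8 (Webcam): customer_id=5 -> matches Eve
  - order 9 (Printer): customer_id=4 -> matches Victor
So 1 of 9 rows is dropped.

SQL:
SELECT a.product, b.name AS customer
FROM orders a
INNER JOIN customers b ON a.customer_id = b.id

Result:
product    | customer
-----------+---------
Laptop     | Quinn   
Monitor    | Julia   
Tablet     | Julia   
Router     | Victor  
Chair      | Victor  
Headphones | Quinn   
Webcam     | Eve     
Printer    | Victor  


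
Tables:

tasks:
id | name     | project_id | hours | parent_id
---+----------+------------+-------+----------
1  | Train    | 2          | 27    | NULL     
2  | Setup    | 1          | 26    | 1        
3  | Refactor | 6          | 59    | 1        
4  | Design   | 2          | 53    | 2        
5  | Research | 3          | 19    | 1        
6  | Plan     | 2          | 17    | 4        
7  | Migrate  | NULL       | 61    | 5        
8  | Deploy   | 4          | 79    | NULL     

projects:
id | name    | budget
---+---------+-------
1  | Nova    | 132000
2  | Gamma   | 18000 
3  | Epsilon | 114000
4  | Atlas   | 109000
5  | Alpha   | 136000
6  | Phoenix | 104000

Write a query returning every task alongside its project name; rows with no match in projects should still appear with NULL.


LEFT JOIN keeps every row from tasks (the left table); where project_id has no match in projects, the project columns become NULL. Walk through each task:
  - task 1 (Train): project_id=2 -> matches Gamma
  - task 2 (Setup): project_id=1 -> matches Nova
  - task 3 (Refactor): project_id=6 -> matches Phoenix
  - task 4 (Design): project_id=2 -> matches Gamma
  - task 5 (Research): project_id=3 -> matches Epsilon
  - task 6 (Plan): project_id=2 -> matches Gamma
  - task 7 (Migrate): project_id=NULL, no match -> kept with NULL
  - task 8 (Deploy): project_id=4 -> matches Atlas
All 8 rows appear; 1 has NULL project.

SQL:
SELECT a.name, b.name AS project
FROM tasks a
LEFT JOIN projects b ON a.project_id = b.id

Result:
name     | project
---------+--------
Train    | Gamma  
Setup    | Nova   
Refactor | Phoenix
Design   | Gamma  
Research | Epsilon
Plan     | Gamma  
Migrate  | NULL   
Deploy   | Atlas  


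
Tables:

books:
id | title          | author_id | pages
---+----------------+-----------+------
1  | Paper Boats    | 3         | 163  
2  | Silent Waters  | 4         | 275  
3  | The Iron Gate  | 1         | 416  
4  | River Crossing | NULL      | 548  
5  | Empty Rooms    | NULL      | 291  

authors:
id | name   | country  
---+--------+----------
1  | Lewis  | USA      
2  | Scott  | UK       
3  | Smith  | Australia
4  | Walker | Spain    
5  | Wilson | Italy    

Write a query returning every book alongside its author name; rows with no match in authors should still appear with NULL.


LEFT JOIN keeps every row from books (the left table); where author_id has no match in authors, the author columns become NULL. Walk through each book:
  - book 1 (Paper Boats): author_id=3 -> matches Smith
  - book 2 (Silent Waters): author_id=4 -> matches Walker
  - book 3 (The Iron Gate): author_id=1 -> matches Lewis
  - book 4 (River Crossing): author_id=NULL, no match -> kept with NULL
  - book 5 (Empty Rooms): author_id=NULL, no match -> kept with NULL
All 5 rows appear; 2 have NULL author.

SQL:
SELECT a.title, b.name AS author
FROM books a
LEFT JOIN authors b ON a.author_id = b.id

Result:
title          | author
---------------+-------
Paper Boats    | Smith 
Silent Waters  | Walker
The Iron Gate  | Lewis 
River Crossing | NULL  
Empty Rooms    | NULL  


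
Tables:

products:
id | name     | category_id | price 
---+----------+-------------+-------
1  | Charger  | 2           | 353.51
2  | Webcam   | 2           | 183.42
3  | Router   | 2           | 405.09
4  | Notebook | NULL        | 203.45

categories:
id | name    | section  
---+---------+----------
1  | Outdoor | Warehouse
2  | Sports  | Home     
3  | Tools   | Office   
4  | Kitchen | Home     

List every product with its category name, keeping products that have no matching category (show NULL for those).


LEFT JOIN keeps every row from products (the left table); where category_id has no match in categories, the category columns become NULL. Walk through each product:
  - product 1 (Charger): category_id=2 -> matches Sports
  - product 2 (Webcam): category_id=2 -> matches Sports
  - product 3 (Router): category_id=2 -> matches Sports
  - product 4 (Notebook): category_id=NULL, no match -> kept with NULL
All 4 rows appear; 1 has NULL category.

SQL:
SELECT a.name, b.name AS category
FROM products a
LEFT JOIN categories b ON a.category_id = b.id

Result:
name     | category
---------+---------
Charger  | Sports  
Webcam   | Sports  
Router   | Sports  
Notebook | NULL    


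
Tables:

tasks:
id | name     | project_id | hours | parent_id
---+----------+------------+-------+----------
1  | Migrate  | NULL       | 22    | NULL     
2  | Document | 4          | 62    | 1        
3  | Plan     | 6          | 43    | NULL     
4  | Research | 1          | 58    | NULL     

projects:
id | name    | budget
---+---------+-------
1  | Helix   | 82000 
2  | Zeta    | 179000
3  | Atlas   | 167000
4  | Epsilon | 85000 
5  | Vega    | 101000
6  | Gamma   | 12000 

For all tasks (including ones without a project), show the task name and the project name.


LEFT JOIN keeps every row from tasks (the left table); where project_id has no match in projects, the project columns become NULL. Walk through each task:
  - task 1 (Migrate): project_id=NULL, no match -> kept with NULL
  - task 2 (Document): project_id=4 -> matches Epsilon
  - task 3 (Plan): project_id=6 -> matches Gamma
  - task 4 (Research): project_id=1 -> matches Helix
All 4 rows appear; 1 has NULL project.

SQL:
SELECT a.name, b.name AS project
FROM tasks a
LEFT JOIN projects b ON a.project_id = b.id

Result:
name     | project
---------+--------
Migrate  | NULL   
Document | Epsilon
Plan     | Gamma  
Research | Helix  


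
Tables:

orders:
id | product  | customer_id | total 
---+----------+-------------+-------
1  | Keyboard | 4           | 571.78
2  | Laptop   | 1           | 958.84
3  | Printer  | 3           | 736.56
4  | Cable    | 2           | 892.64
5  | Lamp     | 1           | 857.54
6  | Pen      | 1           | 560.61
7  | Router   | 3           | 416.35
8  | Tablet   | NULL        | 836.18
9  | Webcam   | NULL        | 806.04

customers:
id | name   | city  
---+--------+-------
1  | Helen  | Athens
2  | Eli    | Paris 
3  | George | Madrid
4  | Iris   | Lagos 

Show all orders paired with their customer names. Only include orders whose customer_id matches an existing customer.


INNER JOIN keeps only orders rows whose customer_id matches an id in customers. Walk through each order:
  - order 1 (Keyboard): customer_id=4 -> matches Iris
  - order 2 (Laptop): customer_id=1 -> matches Helen
  - order 3 (Printer): customer_id=3 -> matches George
  - order 4 (Cable): customer_id=2 -> matches Eli
  - order 5 (Lamp): customer_id=1 -> matches Helen
  - order 6 (Pen): customer_id=1 -> matches Helen
  - order 7 (Router): customer_id=3 -> matches George
  - order 8 (Tablet): customer_id=NULL, no match -> dropped
  - order 9 (Webcam): customer_id=NULL, no match -> dropped
So 2 of 9 rows are dropped.

SQL:
SELECT a.product, b.name AS customer
FROM orders a
INNER JOIN customers b ON a.customer_id = b.id

Result:
product  | customer
---------+---------
Keyboard | Iris    
Laptop   | Helen   
Printer  | George  
Cable    | Eli     
Lamp     | Helen   
Pen      | Helen   
Router   | George  


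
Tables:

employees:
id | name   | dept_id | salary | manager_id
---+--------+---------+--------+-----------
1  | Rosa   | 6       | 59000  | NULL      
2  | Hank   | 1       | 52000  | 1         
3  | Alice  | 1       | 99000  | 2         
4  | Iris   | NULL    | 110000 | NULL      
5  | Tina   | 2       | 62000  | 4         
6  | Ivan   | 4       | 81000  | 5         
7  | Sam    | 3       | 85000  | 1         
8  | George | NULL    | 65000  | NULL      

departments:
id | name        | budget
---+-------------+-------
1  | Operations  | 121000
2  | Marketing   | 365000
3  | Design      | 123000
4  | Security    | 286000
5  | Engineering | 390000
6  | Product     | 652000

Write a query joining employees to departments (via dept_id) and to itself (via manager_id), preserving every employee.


Two LEFT JOINs from the same base table employees: one to departments via dept_id, one to employees itself via manager_id. Both are LEFT so every employee is preserved.
Match against departments:
  - employee 1 (Rosa): dept_id=6 -> matches Product
  - employee 2 (Hank): dept_id=1 -> matches Operations
  - employee 3 (Alice): dept_id=1 -> matches Operations
  - employee 4 (Iris): dept_id=NULL, no match -> kept with NULL
  - employee 5 (Tina): dept_id=2 -> matches Marketing
  - employee 6 (Ivan): dept_id=4 -> matches Security
  - employee 7 (Sam): dept_id=3 -> matches Design
  - employee 8 (George): dept_id=NULL, no match -> kept with NULL
Match against employees (self):
  - employee 1 (Rosa): manager_id=NULL -> NULL
  - employee 2 (Hank): manager_id=1 -> Rosa
  - employee 3 (Alice): manager_id=2 -> Hank
  - employee 4 (Iris): manager_id=NULL -> NULL
  - employee 5 (Tina): manager_id=4 -> Iris
  - employee 6 (Ivan): manager_id=5 -> Tina
  - employee 7 (Sam): manager_id=1 -> Rosa
  - employee 8 (George): manager_id=NULL -> NULL

SQL:
SELECT a.name, b.name AS department, c.name AS manager
FROM employees a
LEFT JOIN departments b ON a.dept_id = b.id
LEFT JOIN employees c ON a.manager_id = c.id

Result:
name   | department | manager
-------+------------+--------
Rosa   | Product    | NULL   
Hank   | Operations | Rosa   
Alice  | Operations | Hank   
Iris   | NULL       | NULL   
Tina   | Marketing  | Iris   
Ivan   | Security   | Tina   
Sam    | Design     | Rosa   
George | NULL       | NULL   


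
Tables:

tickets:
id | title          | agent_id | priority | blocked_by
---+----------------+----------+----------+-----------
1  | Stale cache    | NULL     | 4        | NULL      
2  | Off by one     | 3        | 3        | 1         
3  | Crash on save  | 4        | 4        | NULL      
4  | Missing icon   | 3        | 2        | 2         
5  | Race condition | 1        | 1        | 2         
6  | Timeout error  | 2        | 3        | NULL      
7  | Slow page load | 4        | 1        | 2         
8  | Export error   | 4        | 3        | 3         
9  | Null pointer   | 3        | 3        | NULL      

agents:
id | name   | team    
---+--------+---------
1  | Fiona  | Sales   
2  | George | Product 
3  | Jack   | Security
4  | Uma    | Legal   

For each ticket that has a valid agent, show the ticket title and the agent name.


INNER JOIN keeps only tickets rows whose agent_id matches an id in agents. Walk through each ticket:
  - ticket 1 (Stale cache): agent_id=NULL, no match -> dropped
  - ticket 2 (Off by one): agent_id=3 -> matches Jack
  - ticket 3 (Crash on save): agent_id=4 -> matches Uma
  - ticket 4 (Missing icon): agent_id=3 -> matches Jack
  - ticket 5 (Race condition): agent_id=1 -> matches Fiona
  - ticket 6 (Timeout error): agent_id=2 -> matches George
  - ticket 7 (Slow page load): agent_id=4 -> matches Uma
  - ticket 8 (Export error): agent_id=4 -> matches Uma
  - ticket 9 (Null pointer): agent_id=3 -> matches Jack
So 1 of 9 rows is dropped.

SQL:
SELECT a.title, b.name AS agent
FROM tickets a
INNER JOIN agents b ON a.agent_id = b.id

Result:
title          | agent 
---------------+-------
Off by one     | Jack  
Crash on save  | Uma   
Missing icon   | Jack  
Race condition | Fiona 
Timeout error  | George
Slow page load | Uma   
Export error   | Uma   
Null pointer   | Jack  


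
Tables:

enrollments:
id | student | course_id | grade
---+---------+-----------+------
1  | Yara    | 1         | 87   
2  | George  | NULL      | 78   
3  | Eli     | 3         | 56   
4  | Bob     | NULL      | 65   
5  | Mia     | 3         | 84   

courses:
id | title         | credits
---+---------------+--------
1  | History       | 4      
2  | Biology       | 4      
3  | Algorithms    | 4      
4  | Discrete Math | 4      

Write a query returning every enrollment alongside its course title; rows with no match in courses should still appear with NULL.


LEFT JOIN keeps every row from enrollments (the left table); where course_id has no match in courses, the course columns become NULL. Walk through each enrollment:
  - enrollment 1 (Yara): course_id=1 -> matches History
  - enrollment 2 (George): course_id=NULL, no match -> kept with NULL
  - enrollment 3 (Eli): course_id=3 -> matches Algorithms
  - enrollment 4 (Bob): course_id=NULL, no match -> kept with NULL
  - enrollment 5 (Mia): course_id=3 -> matches Algorithms
All 5 rows appear; 2 have NULL course.

SQL:
SELECT a.student, b.title AS course
FROM enrollments a
LEFT JOIN courses b ON a.course_id = b.id

Result:
student | course    
--------+-----------
Yara    | History   
George  | NULL      
Eli     | Algorithms
Bob     | NULL      
Mia     | Algorithms
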